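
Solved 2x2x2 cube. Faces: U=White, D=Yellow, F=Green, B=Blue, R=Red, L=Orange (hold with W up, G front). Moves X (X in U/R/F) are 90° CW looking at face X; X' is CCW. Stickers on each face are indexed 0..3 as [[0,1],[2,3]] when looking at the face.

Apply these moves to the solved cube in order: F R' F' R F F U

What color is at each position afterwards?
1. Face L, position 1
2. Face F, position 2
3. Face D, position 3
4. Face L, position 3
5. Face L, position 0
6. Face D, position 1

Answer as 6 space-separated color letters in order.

After move 1 (F): F=GGGG U=WWOO R=WRWR D=RRYY L=OYOY
After move 2 (R'): R=RRWW U=WBOB F=GWGO D=RGYG B=YBRB
After move 3 (F'): F=WOGG U=WBRW R=GRRW D=YYYG L=OBOO
After move 4 (R): R=RGWR U=WORG F=WYGG D=YRYY B=WBBB
After move 5 (F): F=GWGY U=WOOB R=RGGR D=WRYY L=OYOR
After move 6 (F): F=GGYW U=WORY R=OGBR D=GRYY L=OWOR
After move 7 (U): U=RWYO F=OGYW R=WBBR B=OWBB L=GGOR
Query 1: L[1] = G
Query 2: F[2] = Y
Query 3: D[3] = Y
Query 4: L[3] = R
Query 5: L[0] = G
Query 6: D[1] = R

Answer: G Y Y R G R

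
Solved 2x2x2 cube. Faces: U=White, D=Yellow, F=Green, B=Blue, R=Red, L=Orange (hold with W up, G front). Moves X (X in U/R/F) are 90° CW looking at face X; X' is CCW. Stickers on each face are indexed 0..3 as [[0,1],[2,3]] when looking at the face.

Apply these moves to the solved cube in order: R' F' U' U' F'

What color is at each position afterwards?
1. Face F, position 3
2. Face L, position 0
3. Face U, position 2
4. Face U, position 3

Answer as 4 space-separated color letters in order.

After move 1 (R'): R=RRRR U=WBWB F=GWGW D=YGYG B=YBYB
After move 2 (F'): F=WWGG U=WBRR R=GRYR D=OOYG L=OBOW
After move 3 (U'): U=BRWR F=OBGG R=WWYR B=GRYB L=YBOW
After move 4 (U'): U=RRBW F=YBGG R=OBYR B=WWYB L=GROW
After move 5 (F'): F=BGYG U=RROY R=OBOR D=RWYG L=GWOB
Query 1: F[3] = G
Query 2: L[0] = G
Query 3: U[2] = O
Query 4: U[3] = Y

Answer: G G O Y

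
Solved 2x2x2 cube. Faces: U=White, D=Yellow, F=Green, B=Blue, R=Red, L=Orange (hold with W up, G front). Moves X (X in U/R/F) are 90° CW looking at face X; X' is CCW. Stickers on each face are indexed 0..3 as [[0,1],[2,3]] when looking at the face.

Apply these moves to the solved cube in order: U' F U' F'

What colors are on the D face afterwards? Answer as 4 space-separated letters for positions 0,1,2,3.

Answer: R Y Y Y

Derivation:
After move 1 (U'): U=WWWW F=OOGG R=GGRR B=RRBB L=BBOO
After move 2 (F): F=GOGO U=WWOB R=WGWR D=RGYY L=BYOY
After move 3 (U'): U=WBWO F=BYGO R=GOWR B=WGBB L=RROY
After move 4 (F'): F=YOBG U=WBGW R=GORR D=RYYY L=ROOW
Query: D face = RYYY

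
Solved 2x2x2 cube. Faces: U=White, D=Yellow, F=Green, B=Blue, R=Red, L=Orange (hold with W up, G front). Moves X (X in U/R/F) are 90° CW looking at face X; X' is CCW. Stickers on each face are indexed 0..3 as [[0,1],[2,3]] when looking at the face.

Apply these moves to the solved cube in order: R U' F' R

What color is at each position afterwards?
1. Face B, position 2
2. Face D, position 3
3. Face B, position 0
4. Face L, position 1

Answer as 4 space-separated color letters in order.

Answer: G R R W

Derivation:
After move 1 (R): R=RRRR U=WGWG F=GYGY D=YBYB B=WBWB
After move 2 (U'): U=GGWW F=OOGY R=GYRR B=RRWB L=WBOO
After move 3 (F'): F=OYOG U=GGGR R=BYYR D=BOYB L=WWOW
After move 4 (R): R=YBRY U=GYGG F=OOOB D=BWYR B=RRGB
Query 1: B[2] = G
Query 2: D[3] = R
Query 3: B[0] = R
Query 4: L[1] = W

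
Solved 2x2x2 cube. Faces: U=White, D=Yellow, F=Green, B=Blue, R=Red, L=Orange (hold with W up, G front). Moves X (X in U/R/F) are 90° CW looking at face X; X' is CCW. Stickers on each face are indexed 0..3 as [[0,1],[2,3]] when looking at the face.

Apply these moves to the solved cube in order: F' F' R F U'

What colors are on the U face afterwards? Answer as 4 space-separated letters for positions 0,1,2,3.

After move 1 (F'): F=GGGG U=WWRR R=YRYR D=OOYY L=OWOW
After move 2 (F'): F=GGGG U=WWYY R=OROR D=WWYY L=OROR
After move 3 (R): R=OORR U=WGYG F=GWGY D=WBYB B=YBWB
After move 4 (F): F=GGYW U=WGRR R=YOGR D=ROYB L=OWOB
After move 5 (U'): U=GRWR F=OWYW R=GGGR B=YOWB L=YBOB
Query: U face = GRWR

Answer: G R W R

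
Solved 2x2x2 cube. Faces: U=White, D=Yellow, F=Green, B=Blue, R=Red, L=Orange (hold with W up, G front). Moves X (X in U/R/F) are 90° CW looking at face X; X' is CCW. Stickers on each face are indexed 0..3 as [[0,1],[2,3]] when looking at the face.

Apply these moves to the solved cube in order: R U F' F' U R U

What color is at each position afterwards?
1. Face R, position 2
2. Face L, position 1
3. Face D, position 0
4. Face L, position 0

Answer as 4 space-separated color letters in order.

Answer: R G G O

Derivation:
After move 1 (R): R=RRRR U=WGWG F=GYGY D=YBYB B=WBWB
After move 2 (U): U=WWGG F=RRGY R=WBRR B=OOWB L=GYOO
After move 3 (F'): F=RYRG U=WWWR R=BBYR D=YOYB L=GGOG
After move 4 (F'): F=YGRR U=WWBY R=OBYR D=GGYB L=GROW
After move 5 (U): U=BWYW F=OBRR R=OOYR B=GRWB L=YGOW
After move 6 (R): R=YORO U=BBYR F=OGRB D=GWYG B=WRWB
After move 7 (U): U=YBRB F=YORB R=WRRO B=YGWB L=OGOW
Query 1: R[2] = R
Query 2: L[1] = G
Query 3: D[0] = G
Query 4: L[0] = O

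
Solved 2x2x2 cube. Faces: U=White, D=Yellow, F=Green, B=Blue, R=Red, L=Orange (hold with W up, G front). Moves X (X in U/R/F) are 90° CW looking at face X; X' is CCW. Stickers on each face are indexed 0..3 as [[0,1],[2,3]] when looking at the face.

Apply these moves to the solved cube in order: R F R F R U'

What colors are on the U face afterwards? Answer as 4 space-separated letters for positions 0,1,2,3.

Answer: G R W B

Derivation:
After move 1 (R): R=RRRR U=WGWG F=GYGY D=YBYB B=WBWB
After move 2 (F): F=GGYY U=WGOO R=WRGR D=RRYB L=OYOB
After move 3 (R): R=GWRR U=WGOY F=GRYB D=RWYW B=OBGB
After move 4 (F): F=YGBR U=WGBY R=OWYR D=RGYW L=OROW
After move 5 (R): R=YORW U=WGBR F=YGBW D=RGYO B=YBGB
After move 6 (U'): U=GRWB F=ORBW R=YGRW B=YOGB L=YBOW
Query: U face = GRWB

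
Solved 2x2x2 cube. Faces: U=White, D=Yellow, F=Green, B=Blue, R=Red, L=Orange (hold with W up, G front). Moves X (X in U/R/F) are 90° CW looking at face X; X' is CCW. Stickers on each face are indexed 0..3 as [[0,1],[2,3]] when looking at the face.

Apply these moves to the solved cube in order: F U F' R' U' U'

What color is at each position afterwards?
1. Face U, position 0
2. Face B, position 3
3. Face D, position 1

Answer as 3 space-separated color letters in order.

After move 1 (F): F=GGGG U=WWOO R=WRWR D=RRYY L=OYOY
After move 2 (U): U=OWOW F=WRGG R=BBWR B=OYBB L=GGOY
After move 3 (F'): F=RGWG U=OWBW R=RBRR D=GYYY L=GWOO
After move 4 (R'): R=BRRR U=OBBO F=RWWW D=GGYG B=YYYB
After move 5 (U'): U=BOOB F=GWWW R=RWRR B=BRYB L=YYOO
After move 6 (U'): U=OBBO F=YYWW R=GWRR B=RWYB L=BROO
Query 1: U[0] = O
Query 2: B[3] = B
Query 3: D[1] = G

Answer: O B G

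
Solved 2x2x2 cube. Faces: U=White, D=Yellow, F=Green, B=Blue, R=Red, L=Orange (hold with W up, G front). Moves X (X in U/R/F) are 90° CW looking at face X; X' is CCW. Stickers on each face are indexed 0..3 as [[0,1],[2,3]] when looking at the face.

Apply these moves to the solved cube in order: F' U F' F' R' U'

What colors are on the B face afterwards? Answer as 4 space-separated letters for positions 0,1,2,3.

After move 1 (F'): F=GGGG U=WWRR R=YRYR D=OOYY L=OWOW
After move 2 (U): U=RWRW F=YRGG R=BBYR B=OWBB L=GGOW
After move 3 (F'): F=RGYG U=RWBY R=OBOR D=GWYY L=GWOR
After move 4 (F'): F=GGRY U=RWOO R=WBGR D=WRYY L=GYOB
After move 5 (R'): R=BRWG U=RBOO F=GWRO D=WGYY B=YWRB
After move 6 (U'): U=BORO F=GYRO R=GWWG B=BRRB L=YWOB
Query: B face = BRRB

Answer: B R R B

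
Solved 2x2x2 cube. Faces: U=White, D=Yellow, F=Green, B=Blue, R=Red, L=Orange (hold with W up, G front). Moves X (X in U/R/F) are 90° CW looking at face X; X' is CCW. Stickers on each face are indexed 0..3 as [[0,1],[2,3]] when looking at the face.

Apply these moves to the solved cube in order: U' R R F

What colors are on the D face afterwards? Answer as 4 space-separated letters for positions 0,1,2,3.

After move 1 (U'): U=WWWW F=OOGG R=GGRR B=RRBB L=BBOO
After move 2 (R): R=RGRG U=WOWG F=OYGY D=YBYR B=WRWB
After move 3 (R): R=RRGG U=WYWY F=OBGR D=YWYW B=GROB
After move 4 (F): F=GORB U=WYOB R=WRYG D=GRYW L=BYOW
Query: D face = GRYW

Answer: G R Y W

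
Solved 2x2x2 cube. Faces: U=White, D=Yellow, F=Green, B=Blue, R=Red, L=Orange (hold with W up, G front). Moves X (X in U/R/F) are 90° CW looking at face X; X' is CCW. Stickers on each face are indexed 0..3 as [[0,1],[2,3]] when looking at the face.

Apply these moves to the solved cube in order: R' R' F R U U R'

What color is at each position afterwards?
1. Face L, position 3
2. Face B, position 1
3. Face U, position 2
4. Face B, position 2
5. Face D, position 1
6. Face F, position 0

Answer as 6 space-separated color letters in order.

Answer: W R G G B O

Derivation:
After move 1 (R'): R=RRRR U=WBWB F=GWGW D=YGYG B=YBYB
After move 2 (R'): R=RRRR U=WYWY F=GBGB D=YWYW B=GBGB
After move 3 (F): F=GGBB U=WYOO R=WRYR D=RRYW L=OYOW
After move 4 (R): R=YWRR U=WGOB F=GRBW D=RGYG B=OBYB
After move 5 (U): U=OWBG F=YWBW R=OBRR B=OYYB L=GROW
After move 6 (U): U=BOGW F=OBBW R=OYRR B=GRYB L=YWOW
After move 7 (R'): R=YROR U=BYGG F=OOBW D=RBYW B=GRGB
Query 1: L[3] = W
Query 2: B[1] = R
Query 3: U[2] = G
Query 4: B[2] = G
Query 5: D[1] = B
Query 6: F[0] = O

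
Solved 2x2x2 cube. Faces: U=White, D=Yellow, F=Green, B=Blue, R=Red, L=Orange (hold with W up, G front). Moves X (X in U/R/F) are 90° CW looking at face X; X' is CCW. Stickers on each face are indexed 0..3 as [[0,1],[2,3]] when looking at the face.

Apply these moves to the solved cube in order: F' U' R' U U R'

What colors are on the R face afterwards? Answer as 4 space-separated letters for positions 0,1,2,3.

Answer: B Y B G

Derivation:
After move 1 (F'): F=GGGG U=WWRR R=YRYR D=OOYY L=OWOW
After move 2 (U'): U=WRWR F=OWGG R=GGYR B=YRBB L=BBOW
After move 3 (R'): R=GRGY U=WBWY F=ORGR D=OWYG B=YROB
After move 4 (U): U=WWYB F=GRGR R=YRGY B=BBOB L=OROW
After move 5 (U): U=YWBW F=YRGR R=BBGY B=OROB L=GROW
After move 6 (R'): R=BYBG U=YOBO F=YWGW D=ORYR B=GRWB
Query: R face = BYBG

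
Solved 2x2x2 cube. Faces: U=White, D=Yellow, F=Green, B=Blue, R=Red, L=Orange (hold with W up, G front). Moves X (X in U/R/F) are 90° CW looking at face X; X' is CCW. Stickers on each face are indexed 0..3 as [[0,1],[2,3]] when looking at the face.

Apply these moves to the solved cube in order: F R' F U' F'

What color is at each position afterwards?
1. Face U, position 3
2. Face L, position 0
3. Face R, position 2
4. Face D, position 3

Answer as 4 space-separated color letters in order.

Answer: B Y W G

Derivation:
After move 1 (F): F=GGGG U=WWOO R=WRWR D=RRYY L=OYOY
After move 2 (R'): R=RRWW U=WBOB F=GWGO D=RGYG B=YBRB
After move 3 (F): F=GGOW U=WBYY R=ORBW D=WRYG L=OROG
After move 4 (U'): U=BYWY F=OROW R=GGBW B=ORRB L=YBOG
After move 5 (F'): F=RWOO U=BYGB R=RGWW D=BGYG L=YYOW
Query 1: U[3] = B
Query 2: L[0] = Y
Query 3: R[2] = W
Query 4: D[3] = G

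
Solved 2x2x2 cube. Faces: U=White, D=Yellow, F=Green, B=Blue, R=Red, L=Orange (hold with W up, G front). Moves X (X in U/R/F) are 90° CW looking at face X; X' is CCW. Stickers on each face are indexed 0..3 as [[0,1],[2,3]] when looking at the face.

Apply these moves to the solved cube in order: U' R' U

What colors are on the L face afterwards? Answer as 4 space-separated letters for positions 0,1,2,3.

After move 1 (U'): U=WWWW F=OOGG R=GGRR B=RRBB L=BBOO
After move 2 (R'): R=GRGR U=WBWR F=OWGW D=YOYG B=YRYB
After move 3 (U): U=WWRB F=GRGW R=YRGR B=BBYB L=OWOO
Query: L face = OWOO

Answer: O W O O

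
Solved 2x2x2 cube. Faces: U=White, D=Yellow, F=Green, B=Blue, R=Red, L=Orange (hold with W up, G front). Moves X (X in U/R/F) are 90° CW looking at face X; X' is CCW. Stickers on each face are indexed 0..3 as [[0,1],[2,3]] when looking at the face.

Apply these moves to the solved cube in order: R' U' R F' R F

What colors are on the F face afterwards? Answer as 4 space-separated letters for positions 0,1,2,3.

Answer: O G R O

Derivation:
After move 1 (R'): R=RRRR U=WBWB F=GWGW D=YGYG B=YBYB
After move 2 (U'): U=BBWW F=OOGW R=GWRR B=RRYB L=YBOO
After move 3 (R): R=RGRW U=BOWW F=OGGG D=YYYR B=WRBB
After move 4 (F'): F=GGOG U=BORR R=YGYW D=BOYR L=YWOW
After move 5 (R): R=YYWG U=BGRG F=GOOR D=BBYW B=RROB
After move 6 (F): F=OGRO U=BGWW R=RYGG D=WYYW L=YBOB
Query: F face = OGRO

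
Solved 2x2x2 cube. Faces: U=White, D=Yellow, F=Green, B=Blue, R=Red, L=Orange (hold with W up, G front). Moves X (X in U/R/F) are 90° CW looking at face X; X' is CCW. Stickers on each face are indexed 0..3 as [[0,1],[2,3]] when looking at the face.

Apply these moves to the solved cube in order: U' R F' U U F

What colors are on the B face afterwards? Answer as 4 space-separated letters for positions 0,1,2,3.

Answer: Y Y W B

Derivation:
After move 1 (U'): U=WWWW F=OOGG R=GGRR B=RRBB L=BBOO
After move 2 (R): R=RGRG U=WOWG F=OYGY D=YBYR B=WRWB
After move 3 (F'): F=YYOG U=WORR R=BGYG D=BOYR L=BGOW
After move 4 (U): U=RWRO F=BGOG R=WRYG B=BGWB L=YYOW
After move 5 (U): U=RROW F=WROG R=BGYG B=YYWB L=BGOW
After move 6 (F): F=OWGR U=RRWG R=OGWG D=YBYR L=BBOO
Query: B face = YYWB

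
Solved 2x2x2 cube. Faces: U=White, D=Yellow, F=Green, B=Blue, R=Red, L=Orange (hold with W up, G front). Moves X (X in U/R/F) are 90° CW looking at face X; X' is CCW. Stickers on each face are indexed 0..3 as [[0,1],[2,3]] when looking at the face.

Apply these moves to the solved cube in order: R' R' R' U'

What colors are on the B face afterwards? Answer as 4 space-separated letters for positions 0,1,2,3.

Answer: R R W B

Derivation:
After move 1 (R'): R=RRRR U=WBWB F=GWGW D=YGYG B=YBYB
After move 2 (R'): R=RRRR U=WYWY F=GBGB D=YWYW B=GBGB
After move 3 (R'): R=RRRR U=WGWG F=GYGY D=YBYB B=WBWB
After move 4 (U'): U=GGWW F=OOGY R=GYRR B=RRWB L=WBOO
Query: B face = RRWB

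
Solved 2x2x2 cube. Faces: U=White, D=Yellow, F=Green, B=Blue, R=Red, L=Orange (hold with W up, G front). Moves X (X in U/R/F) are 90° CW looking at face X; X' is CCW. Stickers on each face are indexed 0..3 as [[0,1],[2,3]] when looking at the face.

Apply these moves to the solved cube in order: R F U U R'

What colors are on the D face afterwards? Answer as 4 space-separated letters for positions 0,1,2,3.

After move 1 (R): R=RRRR U=WGWG F=GYGY D=YBYB B=WBWB
After move 2 (F): F=GGYY U=WGOO R=WRGR D=RRYB L=OYOB
After move 3 (U): U=OWOG F=WRYY R=WBGR B=OYWB L=GGOB
After move 4 (U): U=OOGW F=WBYY R=OYGR B=GGWB L=WROB
After move 5 (R'): R=YROG U=OWGG F=WOYW D=RBYY B=BGRB
Query: D face = RBYY

Answer: R B Y Y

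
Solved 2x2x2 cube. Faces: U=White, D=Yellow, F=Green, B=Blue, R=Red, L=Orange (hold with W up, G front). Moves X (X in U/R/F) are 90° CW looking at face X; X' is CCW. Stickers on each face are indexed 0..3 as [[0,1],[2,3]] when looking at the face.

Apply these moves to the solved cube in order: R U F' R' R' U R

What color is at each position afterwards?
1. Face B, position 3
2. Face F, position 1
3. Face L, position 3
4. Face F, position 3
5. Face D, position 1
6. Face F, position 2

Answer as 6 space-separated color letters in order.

After move 1 (R): R=RRRR U=WGWG F=GYGY D=YBYB B=WBWB
After move 2 (U): U=WWGG F=RRGY R=WBRR B=OOWB L=GYOO
After move 3 (F'): F=RYRG U=WWWR R=BBYR D=YOYB L=GGOG
After move 4 (R'): R=BRBY U=WWWO F=RWRR D=YYYG B=BOOB
After move 5 (R'): R=RYBB U=WOWB F=RWRO D=YWYR B=GOYB
After move 6 (U): U=WWBO F=RYRO R=GOBB B=GGYB L=RWOG
After move 7 (R): R=BGBO U=WYBO F=RWRR D=YYYG B=OGWB
Query 1: B[3] = B
Query 2: F[1] = W
Query 3: L[3] = G
Query 4: F[3] = R
Query 5: D[1] = Y
Query 6: F[2] = R

Answer: B W G R Y R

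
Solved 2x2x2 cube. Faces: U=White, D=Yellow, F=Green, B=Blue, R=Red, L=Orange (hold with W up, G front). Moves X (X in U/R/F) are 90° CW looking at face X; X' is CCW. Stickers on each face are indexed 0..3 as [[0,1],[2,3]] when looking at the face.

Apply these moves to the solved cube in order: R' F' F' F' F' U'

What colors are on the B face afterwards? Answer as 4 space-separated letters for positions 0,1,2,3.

Answer: R R Y B

Derivation:
After move 1 (R'): R=RRRR U=WBWB F=GWGW D=YGYG B=YBYB
After move 2 (F'): F=WWGG U=WBRR R=GRYR D=OOYG L=OBOW
After move 3 (F'): F=WGWG U=WBGY R=OROR D=BWYG L=OROR
After move 4 (F'): F=GGWW U=WBOO R=WRBR D=RRYG L=OYOG
After move 5 (F'): F=GWGW U=WBWB R=RRRR D=YGYG L=OOOO
After move 6 (U'): U=BBWW F=OOGW R=GWRR B=RRYB L=YBOO
Query: B face = RRYB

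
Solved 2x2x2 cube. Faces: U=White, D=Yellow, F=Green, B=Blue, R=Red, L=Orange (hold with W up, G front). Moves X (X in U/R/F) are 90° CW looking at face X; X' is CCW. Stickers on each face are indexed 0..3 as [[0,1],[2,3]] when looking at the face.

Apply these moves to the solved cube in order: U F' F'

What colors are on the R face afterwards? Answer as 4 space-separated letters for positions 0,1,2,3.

After move 1 (U): U=WWWW F=RRGG R=BBRR B=OOBB L=GGOO
After move 2 (F'): F=RGRG U=WWBR R=YBYR D=GOYY L=GWOW
After move 3 (F'): F=GGRR U=WWYY R=OBGR D=WWYY L=GROB
Query: R face = OBGR

Answer: O B G R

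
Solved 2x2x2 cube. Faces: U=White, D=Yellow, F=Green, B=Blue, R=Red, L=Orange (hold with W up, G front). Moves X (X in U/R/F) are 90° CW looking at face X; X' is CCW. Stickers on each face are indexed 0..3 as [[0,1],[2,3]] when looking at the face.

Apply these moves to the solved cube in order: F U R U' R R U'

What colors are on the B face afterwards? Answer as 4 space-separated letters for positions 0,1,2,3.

After move 1 (F): F=GGGG U=WWOO R=WRWR D=RRYY L=OYOY
After move 2 (U): U=OWOW F=WRGG R=BBWR B=OYBB L=GGOY
After move 3 (R): R=WBRB U=OROG F=WRGY D=RBYO B=WYWB
After move 4 (U'): U=RGOO F=GGGY R=WRRB B=WBWB L=WYOY
After move 5 (R): R=RWBR U=RGOY F=GBGO D=RWYW B=OBGB
After move 6 (R): R=BRRW U=RBOO F=GWGW D=RGYO B=YBGB
After move 7 (U'): U=BORO F=WYGW R=GWRW B=BRGB L=YBOY
Query: B face = BRGB

Answer: B R G B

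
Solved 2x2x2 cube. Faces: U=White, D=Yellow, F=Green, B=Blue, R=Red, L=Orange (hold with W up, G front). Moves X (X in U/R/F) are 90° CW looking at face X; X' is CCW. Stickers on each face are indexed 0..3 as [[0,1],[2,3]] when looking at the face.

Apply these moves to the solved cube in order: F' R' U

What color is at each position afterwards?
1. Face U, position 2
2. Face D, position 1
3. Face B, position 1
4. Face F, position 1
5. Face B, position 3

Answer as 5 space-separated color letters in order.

Answer: B G W R B

Derivation:
After move 1 (F'): F=GGGG U=WWRR R=YRYR D=OOYY L=OWOW
After move 2 (R'): R=RRYY U=WBRB F=GWGR D=OGYG B=YBOB
After move 3 (U): U=RWBB F=RRGR R=YBYY B=OWOB L=GWOW
Query 1: U[2] = B
Query 2: D[1] = G
Query 3: B[1] = W
Query 4: F[1] = R
Query 5: B[3] = B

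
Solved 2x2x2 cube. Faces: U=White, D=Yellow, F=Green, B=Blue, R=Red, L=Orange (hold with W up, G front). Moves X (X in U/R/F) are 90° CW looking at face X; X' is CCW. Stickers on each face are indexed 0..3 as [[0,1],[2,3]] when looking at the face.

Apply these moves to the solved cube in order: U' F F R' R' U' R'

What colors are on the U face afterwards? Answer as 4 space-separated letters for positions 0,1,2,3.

Answer: W G W R

Derivation:
After move 1 (U'): U=WWWW F=OOGG R=GGRR B=RRBB L=BBOO
After move 2 (F): F=GOGO U=WWOB R=WGWR D=RGYY L=BYOY
After move 3 (F): F=GGOO U=WWYY R=OGBR D=WWYY L=BROG
After move 4 (R'): R=GROB U=WBYR F=GWOY D=WGYO B=YRWB
After move 5 (R'): R=RBGO U=WWYY F=GBOR D=WWYY B=ORGB
After move 6 (U'): U=WYWY F=BROR R=GBGO B=RBGB L=OROG
After move 7 (R'): R=BOGG U=WGWR F=BYOY D=WRYR B=YBWB
Query: U face = WGWR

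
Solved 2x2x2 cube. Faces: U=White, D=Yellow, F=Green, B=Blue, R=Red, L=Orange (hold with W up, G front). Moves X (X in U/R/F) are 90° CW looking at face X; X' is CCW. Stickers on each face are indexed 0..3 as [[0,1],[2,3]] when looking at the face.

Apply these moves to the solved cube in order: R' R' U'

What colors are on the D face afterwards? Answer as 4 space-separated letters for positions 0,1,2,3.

Answer: Y W Y W

Derivation:
After move 1 (R'): R=RRRR U=WBWB F=GWGW D=YGYG B=YBYB
After move 2 (R'): R=RRRR U=WYWY F=GBGB D=YWYW B=GBGB
After move 3 (U'): U=YYWW F=OOGB R=GBRR B=RRGB L=GBOO
Query: D face = YWYW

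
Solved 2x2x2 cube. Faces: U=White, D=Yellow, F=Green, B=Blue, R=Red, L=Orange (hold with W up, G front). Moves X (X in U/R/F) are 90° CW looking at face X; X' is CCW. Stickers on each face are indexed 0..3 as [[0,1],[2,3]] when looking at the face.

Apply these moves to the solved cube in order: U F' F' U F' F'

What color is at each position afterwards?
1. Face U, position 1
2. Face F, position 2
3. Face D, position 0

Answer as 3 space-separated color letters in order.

Answer: W B W

Derivation:
After move 1 (U): U=WWWW F=RRGG R=BBRR B=OOBB L=GGOO
After move 2 (F'): F=RGRG U=WWBR R=YBYR D=GOYY L=GWOW
After move 3 (F'): F=GGRR U=WWYY R=OBGR D=WWYY L=GROB
After move 4 (U): U=YWYW F=OBRR R=OOGR B=GRBB L=GGOB
After move 5 (F'): F=BROR U=YWOG R=WOWR D=GBYY L=GWOY
After move 6 (F'): F=RRBO U=YWWW R=BOGR D=WYYY L=GGOO
Query 1: U[1] = W
Query 2: F[2] = B
Query 3: D[0] = W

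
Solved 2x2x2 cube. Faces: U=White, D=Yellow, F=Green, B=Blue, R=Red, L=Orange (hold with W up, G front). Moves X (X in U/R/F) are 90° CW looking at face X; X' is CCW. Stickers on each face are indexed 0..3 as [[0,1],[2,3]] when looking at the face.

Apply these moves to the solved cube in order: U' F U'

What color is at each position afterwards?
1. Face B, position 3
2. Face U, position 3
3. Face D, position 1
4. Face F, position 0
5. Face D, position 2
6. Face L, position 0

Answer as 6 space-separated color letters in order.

Answer: B O G B Y R

Derivation:
After move 1 (U'): U=WWWW F=OOGG R=GGRR B=RRBB L=BBOO
After move 2 (F): F=GOGO U=WWOB R=WGWR D=RGYY L=BYOY
After move 3 (U'): U=WBWO F=BYGO R=GOWR B=WGBB L=RROY
Query 1: B[3] = B
Query 2: U[3] = O
Query 3: D[1] = G
Query 4: F[0] = B
Query 5: D[2] = Y
Query 6: L[0] = R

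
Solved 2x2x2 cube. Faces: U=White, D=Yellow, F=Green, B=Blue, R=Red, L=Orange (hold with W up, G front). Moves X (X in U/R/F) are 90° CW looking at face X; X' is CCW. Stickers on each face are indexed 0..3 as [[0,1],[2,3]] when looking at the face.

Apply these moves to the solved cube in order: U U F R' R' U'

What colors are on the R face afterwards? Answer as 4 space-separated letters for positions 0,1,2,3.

After move 1 (U): U=WWWW F=RRGG R=BBRR B=OOBB L=GGOO
After move 2 (U): U=WWWW F=BBGG R=OORR B=GGBB L=RROO
After move 3 (F): F=GBGB U=WWOR R=WOWR D=ROYY L=RYOY
After move 4 (R'): R=ORWW U=WBOG F=GWGR D=RBYB B=YGOB
After move 5 (R'): R=RWOW U=WOOY F=GBGG D=RWYR B=BGBB
After move 6 (U'): U=OYWO F=RYGG R=GBOW B=RWBB L=BGOY
Query: R face = GBOW

Answer: G B O W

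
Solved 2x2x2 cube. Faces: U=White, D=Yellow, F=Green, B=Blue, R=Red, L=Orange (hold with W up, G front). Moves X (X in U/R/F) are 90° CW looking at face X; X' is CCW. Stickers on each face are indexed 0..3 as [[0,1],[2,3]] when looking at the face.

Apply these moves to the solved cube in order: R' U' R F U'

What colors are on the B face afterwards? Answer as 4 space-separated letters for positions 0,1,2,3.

After move 1 (R'): R=RRRR U=WBWB F=GWGW D=YGYG B=YBYB
After move 2 (U'): U=BBWW F=OOGW R=GWRR B=RRYB L=YBOO
After move 3 (R): R=RGRW U=BOWW F=OGGG D=YYYR B=WRBB
After move 4 (F): F=GOGG U=BOOB R=WGWW D=RRYR L=YYOY
After move 5 (U'): U=OBBO F=YYGG R=GOWW B=WGBB L=WROY
Query: B face = WGBB

Answer: W G B B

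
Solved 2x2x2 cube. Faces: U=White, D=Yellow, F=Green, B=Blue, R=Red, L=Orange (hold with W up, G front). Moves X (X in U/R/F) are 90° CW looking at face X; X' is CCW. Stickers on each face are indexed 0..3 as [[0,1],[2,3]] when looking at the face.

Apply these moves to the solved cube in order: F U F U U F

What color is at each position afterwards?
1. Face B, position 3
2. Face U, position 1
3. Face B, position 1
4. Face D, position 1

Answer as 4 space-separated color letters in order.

After move 1 (F): F=GGGG U=WWOO R=WRWR D=RRYY L=OYOY
After move 2 (U): U=OWOW F=WRGG R=BBWR B=OYBB L=GGOY
After move 3 (F): F=GWGR U=OWYG R=OBWR D=WBYY L=GROR
After move 4 (U): U=YOGW F=OBGR R=OYWR B=GRBB L=GWOR
After move 5 (U): U=GYWO F=OYGR R=GRWR B=GWBB L=OBOR
After move 6 (F): F=GORY U=GYRB R=WROR D=WGYY L=OWOB
Query 1: B[3] = B
Query 2: U[1] = Y
Query 3: B[1] = W
Query 4: D[1] = G

Answer: B Y W G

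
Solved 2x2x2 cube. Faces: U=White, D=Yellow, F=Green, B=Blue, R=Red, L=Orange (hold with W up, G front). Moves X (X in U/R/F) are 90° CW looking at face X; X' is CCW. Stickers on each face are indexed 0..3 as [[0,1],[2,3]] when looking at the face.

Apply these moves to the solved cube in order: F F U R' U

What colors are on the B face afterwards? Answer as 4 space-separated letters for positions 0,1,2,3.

After move 1 (F): F=GGGG U=WWOO R=WRWR D=RRYY L=OYOY
After move 2 (F): F=GGGG U=WWYY R=OROR D=WWYY L=OROR
After move 3 (U): U=YWYW F=ORGG R=BBOR B=ORBB L=GGOR
After move 4 (R'): R=BRBO U=YBYO F=OWGW D=WRYG B=YRWB
After move 5 (U): U=YYOB F=BRGW R=YRBO B=GGWB L=OWOR
Query: B face = GGWB

Answer: G G W B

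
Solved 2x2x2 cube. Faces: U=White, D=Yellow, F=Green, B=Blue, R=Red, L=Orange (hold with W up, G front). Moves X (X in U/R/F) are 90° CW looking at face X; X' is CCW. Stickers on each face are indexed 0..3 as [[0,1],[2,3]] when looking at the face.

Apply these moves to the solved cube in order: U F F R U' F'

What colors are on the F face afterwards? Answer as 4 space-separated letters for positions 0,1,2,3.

After move 1 (U): U=WWWW F=RRGG R=BBRR B=OOBB L=GGOO
After move 2 (F): F=GRGR U=WWOG R=WBWR D=RBYY L=GYOY
After move 3 (F): F=GGRR U=WWYY R=OBGR D=WWYY L=GROB
After move 4 (R): R=GORB U=WGYR F=GWRY D=WBYO B=YOWB
After move 5 (U'): U=GRWY F=GRRY R=GWRB B=GOWB L=YOOB
After move 6 (F'): F=RYGR U=GRGR R=BWWB D=OBYO L=YYOW
Query: F face = RYGR

Answer: R Y G R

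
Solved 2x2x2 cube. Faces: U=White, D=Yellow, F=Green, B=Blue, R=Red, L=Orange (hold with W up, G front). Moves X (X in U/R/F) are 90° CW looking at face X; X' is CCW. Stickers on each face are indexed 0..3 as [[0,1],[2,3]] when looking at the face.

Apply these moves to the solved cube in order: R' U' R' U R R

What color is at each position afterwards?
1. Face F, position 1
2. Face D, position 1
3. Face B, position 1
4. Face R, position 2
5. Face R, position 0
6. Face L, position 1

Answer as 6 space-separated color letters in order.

After move 1 (R'): R=RRRR U=WBWB F=GWGW D=YGYG B=YBYB
After move 2 (U'): U=BBWW F=OOGW R=GWRR B=RRYB L=YBOO
After move 3 (R'): R=WRGR U=BYWR F=OBGW D=YOYW B=GRGB
After move 4 (U): U=WBRY F=WRGW R=GRGR B=YBGB L=OBOO
After move 5 (R): R=GGRR U=WRRW F=WOGW D=YGYY B=YBBB
After move 6 (R): R=RGRG U=WORW F=WGGY D=YBYY B=WBRB
Query 1: F[1] = G
Query 2: D[1] = B
Query 3: B[1] = B
Query 4: R[2] = R
Query 5: R[0] = R
Query 6: L[1] = B

Answer: G B B R R B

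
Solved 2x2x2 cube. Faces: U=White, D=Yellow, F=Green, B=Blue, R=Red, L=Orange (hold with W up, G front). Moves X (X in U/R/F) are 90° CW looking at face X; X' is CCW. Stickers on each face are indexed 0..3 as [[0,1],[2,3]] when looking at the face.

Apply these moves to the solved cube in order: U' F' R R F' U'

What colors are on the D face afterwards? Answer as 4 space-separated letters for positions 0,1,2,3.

Answer: W W Y R

Derivation:
After move 1 (U'): U=WWWW F=OOGG R=GGRR B=RRBB L=BBOO
After move 2 (F'): F=OGOG U=WWGR R=YGYR D=BOYY L=BWOW
After move 3 (R): R=YYRG U=WGGG F=OOOY D=BBYR B=RRWB
After move 4 (R): R=RYGY U=WOGY F=OBOR D=BWYR B=GRGB
After move 5 (F'): F=BROO U=WORG R=WYBY D=WWYR L=BYOG
After move 6 (U'): U=OGWR F=BYOO R=BRBY B=WYGB L=GROG
Query: D face = WWYR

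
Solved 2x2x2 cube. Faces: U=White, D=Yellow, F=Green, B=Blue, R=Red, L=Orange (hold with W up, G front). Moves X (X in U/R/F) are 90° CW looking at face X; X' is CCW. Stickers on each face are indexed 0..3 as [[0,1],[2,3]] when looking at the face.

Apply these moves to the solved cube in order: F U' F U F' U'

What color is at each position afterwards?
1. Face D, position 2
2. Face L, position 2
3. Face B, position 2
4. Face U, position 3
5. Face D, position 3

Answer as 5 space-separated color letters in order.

After move 1 (F): F=GGGG U=WWOO R=WRWR D=RRYY L=OYOY
After move 2 (U'): U=WOWO F=OYGG R=GGWR B=WRBB L=BBOY
After move 3 (F): F=GOGY U=WOYB R=WGOR D=WGYY L=BROR
After move 4 (U): U=YWBO F=WGGY R=WROR B=BRBB L=GOOR
After move 5 (F'): F=GYWG U=YWWO R=GRWR D=ORYY L=GOOB
After move 6 (U'): U=WOYW F=GOWG R=GYWR B=GRBB L=BROB
Query 1: D[2] = Y
Query 2: L[2] = O
Query 3: B[2] = B
Query 4: U[3] = W
Query 5: D[3] = Y

Answer: Y O B W Y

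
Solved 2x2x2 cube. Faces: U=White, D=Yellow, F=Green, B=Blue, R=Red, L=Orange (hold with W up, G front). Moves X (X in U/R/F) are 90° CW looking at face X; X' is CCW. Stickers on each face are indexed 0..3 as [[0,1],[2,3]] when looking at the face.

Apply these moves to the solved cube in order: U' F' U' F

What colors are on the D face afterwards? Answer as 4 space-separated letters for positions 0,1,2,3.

Answer: Y O Y Y

Derivation:
After move 1 (U'): U=WWWW F=OOGG R=GGRR B=RRBB L=BBOO
After move 2 (F'): F=OGOG U=WWGR R=YGYR D=BOYY L=BWOW
After move 3 (U'): U=WRWG F=BWOG R=OGYR B=YGBB L=RROW
After move 4 (F): F=OBGW U=WRWR R=WGGR D=YOYY L=RBOO
Query: D face = YOYY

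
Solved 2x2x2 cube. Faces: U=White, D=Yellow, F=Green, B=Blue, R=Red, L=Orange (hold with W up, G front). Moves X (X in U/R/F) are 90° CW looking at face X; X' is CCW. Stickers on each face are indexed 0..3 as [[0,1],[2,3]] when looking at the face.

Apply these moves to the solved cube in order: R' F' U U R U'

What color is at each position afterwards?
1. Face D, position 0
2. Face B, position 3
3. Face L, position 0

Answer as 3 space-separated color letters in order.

After move 1 (R'): R=RRRR U=WBWB F=GWGW D=YGYG B=YBYB
After move 2 (F'): F=WWGG U=WBRR R=GRYR D=OOYG L=OBOW
After move 3 (U): U=RWRB F=GRGG R=YBYR B=OBYB L=WWOW
After move 4 (U): U=RRBW F=YBGG R=OBYR B=WWYB L=GROW
After move 5 (R): R=YORB U=RBBG F=YOGG D=OYYW B=WWRB
After move 6 (U'): U=BGRB F=GRGG R=YORB B=YORB L=WWOW
Query 1: D[0] = O
Query 2: B[3] = B
Query 3: L[0] = W

Answer: O B W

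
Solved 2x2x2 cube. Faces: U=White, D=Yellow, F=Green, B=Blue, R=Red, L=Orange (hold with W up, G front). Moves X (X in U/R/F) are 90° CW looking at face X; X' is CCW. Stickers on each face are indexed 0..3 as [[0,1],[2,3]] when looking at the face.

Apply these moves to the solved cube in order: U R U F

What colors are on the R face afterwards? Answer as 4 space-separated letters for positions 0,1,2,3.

After move 1 (U): U=WWWW F=RRGG R=BBRR B=OOBB L=GGOO
After move 2 (R): R=RBRB U=WRWG F=RYGY D=YBYO B=WOWB
After move 3 (U): U=WWGR F=RBGY R=WORB B=GGWB L=RYOO
After move 4 (F): F=GRYB U=WWOY R=GORB D=RWYO L=RYOB
Query: R face = GORB

Answer: G O R B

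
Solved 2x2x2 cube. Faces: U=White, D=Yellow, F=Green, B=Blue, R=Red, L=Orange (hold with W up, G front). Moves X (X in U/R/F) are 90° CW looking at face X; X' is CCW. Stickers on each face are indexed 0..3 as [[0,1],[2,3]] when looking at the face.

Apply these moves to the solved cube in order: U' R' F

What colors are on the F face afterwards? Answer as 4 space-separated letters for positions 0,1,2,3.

After move 1 (U'): U=WWWW F=OOGG R=GGRR B=RRBB L=BBOO
After move 2 (R'): R=GRGR U=WBWR F=OWGW D=YOYG B=YRYB
After move 3 (F): F=GOWW U=WBOB R=WRRR D=GGYG L=BYOO
Query: F face = GOWW

Answer: G O W W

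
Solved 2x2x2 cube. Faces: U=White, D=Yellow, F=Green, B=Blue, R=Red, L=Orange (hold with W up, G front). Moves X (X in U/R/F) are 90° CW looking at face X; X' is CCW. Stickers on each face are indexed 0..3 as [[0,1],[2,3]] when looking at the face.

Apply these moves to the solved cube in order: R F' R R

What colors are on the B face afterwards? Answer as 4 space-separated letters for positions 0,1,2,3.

Answer: G B Y B

Derivation:
After move 1 (R): R=RRRR U=WGWG F=GYGY D=YBYB B=WBWB
After move 2 (F'): F=YYGG U=WGRR R=BRYR D=OOYB L=OGOW
After move 3 (R): R=YBRR U=WYRG F=YOGB D=OWYW B=RBGB
After move 4 (R): R=RYRB U=WORB F=YWGW D=OGYR B=GBYB
Query: B face = GBYB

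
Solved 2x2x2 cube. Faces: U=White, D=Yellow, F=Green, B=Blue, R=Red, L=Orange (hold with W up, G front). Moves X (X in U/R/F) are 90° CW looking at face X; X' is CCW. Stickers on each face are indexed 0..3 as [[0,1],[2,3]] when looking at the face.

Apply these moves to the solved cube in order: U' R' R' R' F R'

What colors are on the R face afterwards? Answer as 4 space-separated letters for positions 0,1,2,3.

After move 1 (U'): U=WWWW F=OOGG R=GGRR B=RRBB L=BBOO
After move 2 (R'): R=GRGR U=WBWR F=OWGW D=YOYG B=YRYB
After move 3 (R'): R=RRGG U=WYWY F=OBGR D=YWYW B=GROB
After move 4 (R'): R=RGRG U=WOWG F=OYGY D=YBYR B=WRWB
After move 5 (F): F=GOYY U=WOOB R=WGGG D=RRYR L=BYOB
After move 6 (R'): R=GGWG U=WWOW F=GOYB D=ROYY B=RRRB
Query: R face = GGWG

Answer: G G W G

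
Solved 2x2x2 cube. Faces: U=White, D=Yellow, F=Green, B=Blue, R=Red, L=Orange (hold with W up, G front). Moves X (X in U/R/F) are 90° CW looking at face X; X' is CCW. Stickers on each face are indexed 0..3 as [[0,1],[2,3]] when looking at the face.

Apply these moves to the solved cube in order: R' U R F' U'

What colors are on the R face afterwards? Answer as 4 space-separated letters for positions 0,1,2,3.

After move 1 (R'): R=RRRR U=WBWB F=GWGW D=YGYG B=YBYB
After move 2 (U): U=WWBB F=RRGW R=YBRR B=OOYB L=GWOO
After move 3 (R): R=RYRB U=WRBW F=RGGG D=YYYO B=BOWB
After move 4 (F'): F=GGRG U=WRRR R=YYYB D=WOYO L=GWOB
After move 5 (U'): U=RRWR F=GWRG R=GGYB B=YYWB L=BOOB
Query: R face = GGYB

Answer: G G Y B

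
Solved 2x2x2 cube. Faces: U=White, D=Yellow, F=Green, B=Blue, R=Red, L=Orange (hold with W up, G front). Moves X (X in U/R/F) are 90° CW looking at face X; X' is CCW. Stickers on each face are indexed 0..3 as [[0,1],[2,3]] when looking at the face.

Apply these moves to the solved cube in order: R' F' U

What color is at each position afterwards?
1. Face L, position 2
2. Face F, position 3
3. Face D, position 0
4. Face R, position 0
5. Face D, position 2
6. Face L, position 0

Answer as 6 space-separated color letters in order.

After move 1 (R'): R=RRRR U=WBWB F=GWGW D=YGYG B=YBYB
After move 2 (F'): F=WWGG U=WBRR R=GRYR D=OOYG L=OBOW
After move 3 (U): U=RWRB F=GRGG R=YBYR B=OBYB L=WWOW
Query 1: L[2] = O
Query 2: F[3] = G
Query 3: D[0] = O
Query 4: R[0] = Y
Query 5: D[2] = Y
Query 6: L[0] = W

Answer: O G O Y Y W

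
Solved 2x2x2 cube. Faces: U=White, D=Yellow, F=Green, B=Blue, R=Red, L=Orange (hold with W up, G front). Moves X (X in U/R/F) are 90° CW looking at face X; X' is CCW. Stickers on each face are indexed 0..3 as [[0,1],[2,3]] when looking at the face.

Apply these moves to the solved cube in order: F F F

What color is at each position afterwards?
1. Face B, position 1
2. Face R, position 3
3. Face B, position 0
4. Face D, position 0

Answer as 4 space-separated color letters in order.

After move 1 (F): F=GGGG U=WWOO R=WRWR D=RRYY L=OYOY
After move 2 (F): F=GGGG U=WWYY R=OROR D=WWYY L=OROR
After move 3 (F): F=GGGG U=WWRR R=YRYR D=OOYY L=OWOW
Query 1: B[1] = B
Query 2: R[3] = R
Query 3: B[0] = B
Query 4: D[0] = O

Answer: B R B O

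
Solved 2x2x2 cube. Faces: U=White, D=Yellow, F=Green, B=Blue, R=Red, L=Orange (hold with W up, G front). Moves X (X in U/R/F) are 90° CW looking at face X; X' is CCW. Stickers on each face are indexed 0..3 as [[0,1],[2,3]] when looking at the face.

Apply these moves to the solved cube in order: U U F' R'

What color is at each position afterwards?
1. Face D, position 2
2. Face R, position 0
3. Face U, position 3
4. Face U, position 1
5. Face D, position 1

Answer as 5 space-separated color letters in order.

After move 1 (U): U=WWWW F=RRGG R=BBRR B=OOBB L=GGOO
After move 2 (U): U=WWWW F=BBGG R=OORR B=GGBB L=RROO
After move 3 (F'): F=BGBG U=WWOR R=YOYR D=ROYY L=RWOW
After move 4 (R'): R=ORYY U=WBOG F=BWBR D=RGYG B=YGOB
Query 1: D[2] = Y
Query 2: R[0] = O
Query 3: U[3] = G
Query 4: U[1] = B
Query 5: D[1] = G

Answer: Y O G B G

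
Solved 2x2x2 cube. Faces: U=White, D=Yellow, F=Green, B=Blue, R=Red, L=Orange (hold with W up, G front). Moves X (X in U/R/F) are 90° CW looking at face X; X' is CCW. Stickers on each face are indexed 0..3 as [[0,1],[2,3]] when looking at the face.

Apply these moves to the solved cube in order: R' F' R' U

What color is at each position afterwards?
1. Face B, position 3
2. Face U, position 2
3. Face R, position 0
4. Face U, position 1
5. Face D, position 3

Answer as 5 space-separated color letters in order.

After move 1 (R'): R=RRRR U=WBWB F=GWGW D=YGYG B=YBYB
After move 2 (F'): F=WWGG U=WBRR R=GRYR D=OOYG L=OBOW
After move 3 (R'): R=RRGY U=WYRY F=WBGR D=OWYG B=GBOB
After move 4 (U): U=RWYY F=RRGR R=GBGY B=OBOB L=WBOW
Query 1: B[3] = B
Query 2: U[2] = Y
Query 3: R[0] = G
Query 4: U[1] = W
Query 5: D[3] = G

Answer: B Y G W G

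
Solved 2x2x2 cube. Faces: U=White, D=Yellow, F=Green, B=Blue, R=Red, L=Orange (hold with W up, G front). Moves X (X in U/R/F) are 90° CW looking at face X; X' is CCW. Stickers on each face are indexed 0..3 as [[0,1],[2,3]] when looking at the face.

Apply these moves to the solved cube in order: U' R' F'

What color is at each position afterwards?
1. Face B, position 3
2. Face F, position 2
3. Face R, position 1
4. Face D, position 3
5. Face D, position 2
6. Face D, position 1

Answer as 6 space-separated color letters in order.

After move 1 (U'): U=WWWW F=OOGG R=GGRR B=RRBB L=BBOO
After move 2 (R'): R=GRGR U=WBWR F=OWGW D=YOYG B=YRYB
After move 3 (F'): F=WWOG U=WBGG R=ORYR D=BOYG L=BROW
Query 1: B[3] = B
Query 2: F[2] = O
Query 3: R[1] = R
Query 4: D[3] = G
Query 5: D[2] = Y
Query 6: D[1] = O

Answer: B O R G Y O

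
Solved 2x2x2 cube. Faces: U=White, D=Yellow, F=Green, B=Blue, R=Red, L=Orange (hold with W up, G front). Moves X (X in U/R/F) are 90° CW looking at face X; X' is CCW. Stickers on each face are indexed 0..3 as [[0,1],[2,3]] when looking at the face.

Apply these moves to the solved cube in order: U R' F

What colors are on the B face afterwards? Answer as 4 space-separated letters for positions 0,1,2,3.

After move 1 (U): U=WWWW F=RRGG R=BBRR B=OOBB L=GGOO
After move 2 (R'): R=BRBR U=WBWO F=RWGW D=YRYG B=YOYB
After move 3 (F): F=GRWW U=WBOG R=WROR D=BBYG L=GYOR
Query: B face = YOYB

Answer: Y O Y B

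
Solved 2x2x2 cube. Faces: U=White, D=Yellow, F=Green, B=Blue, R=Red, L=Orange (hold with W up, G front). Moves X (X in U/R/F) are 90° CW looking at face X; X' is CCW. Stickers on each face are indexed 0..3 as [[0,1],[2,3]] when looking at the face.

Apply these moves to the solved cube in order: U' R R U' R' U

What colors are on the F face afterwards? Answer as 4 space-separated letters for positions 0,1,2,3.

Answer: B G G W

Derivation:
After move 1 (U'): U=WWWW F=OOGG R=GGRR B=RRBB L=BBOO
After move 2 (R): R=RGRG U=WOWG F=OYGY D=YBYR B=WRWB
After move 3 (R): R=RRGG U=WYWY F=OBGR D=YWYW B=GROB
After move 4 (U'): U=YYWW F=BBGR R=OBGG B=RROB L=GROO
After move 5 (R'): R=BGOG U=YOWR F=BYGW D=YBYR B=WRWB
After move 6 (U): U=WYRO F=BGGW R=WROG B=GRWB L=BYOO
Query: F face = BGGW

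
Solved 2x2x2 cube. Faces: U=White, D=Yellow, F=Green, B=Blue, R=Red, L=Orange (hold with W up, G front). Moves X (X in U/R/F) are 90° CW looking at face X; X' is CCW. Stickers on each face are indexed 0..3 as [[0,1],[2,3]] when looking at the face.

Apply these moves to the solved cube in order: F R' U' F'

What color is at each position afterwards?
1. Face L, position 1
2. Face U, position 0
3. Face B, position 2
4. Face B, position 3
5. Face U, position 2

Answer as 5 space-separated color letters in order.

Answer: O B R B G

Derivation:
After move 1 (F): F=GGGG U=WWOO R=WRWR D=RRYY L=OYOY
After move 2 (R'): R=RRWW U=WBOB F=GWGO D=RGYG B=YBRB
After move 3 (U'): U=BBWO F=OYGO R=GWWW B=RRRB L=YBOY
After move 4 (F'): F=YOOG U=BBGW R=GWRW D=BYYG L=YOOW
Query 1: L[1] = O
Query 2: U[0] = B
Query 3: B[2] = R
Query 4: B[3] = B
Query 5: U[2] = G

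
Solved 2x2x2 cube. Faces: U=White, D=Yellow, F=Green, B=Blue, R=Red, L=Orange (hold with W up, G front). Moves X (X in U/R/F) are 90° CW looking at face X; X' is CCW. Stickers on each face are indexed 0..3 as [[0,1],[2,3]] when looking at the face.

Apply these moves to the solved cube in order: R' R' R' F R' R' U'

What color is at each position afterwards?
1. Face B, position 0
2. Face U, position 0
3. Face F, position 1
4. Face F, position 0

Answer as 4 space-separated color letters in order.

Answer: R R Y O

Derivation:
After move 1 (R'): R=RRRR U=WBWB F=GWGW D=YGYG B=YBYB
After move 2 (R'): R=RRRR U=WYWY F=GBGB D=YWYW B=GBGB
After move 3 (R'): R=RRRR U=WGWG F=GYGY D=YBYB B=WBWB
After move 4 (F): F=GGYY U=WGOO R=WRGR D=RRYB L=OYOB
After move 5 (R'): R=RRWG U=WWOW F=GGYO D=RGYY B=BBRB
After move 6 (R'): R=RGRW U=WROB F=GWYW D=RGYO B=YBGB
After move 7 (U'): U=RBWO F=OYYW R=GWRW B=RGGB L=YBOB
Query 1: B[0] = R
Query 2: U[0] = R
Query 3: F[1] = Y
Query 4: F[0] = O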